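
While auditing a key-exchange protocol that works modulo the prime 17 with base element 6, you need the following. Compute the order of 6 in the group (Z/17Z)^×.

16

Since 6 ∈ (Z/17Z)^×, its order divides φ(17) = 17 − 1 = 16 = 2^4.
Divisors of 16: 1, 2, 4, 8, 16.
Check 6^d mod 17 for each divisor in increasing order:
6^1 ≡ 6 (mod 17)
6^2 ≡ 2 (mod 17)
6^4 ≡ 4 (mod 17)
6^8 ≡ 16 (mod 17)
6^16 ≡ 1 (mod 17) ✓
The smallest such exponent is 16, so the order of 6 is 16.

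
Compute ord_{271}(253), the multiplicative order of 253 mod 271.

270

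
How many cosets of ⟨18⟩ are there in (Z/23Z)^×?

ord(18) | φ(23) = 23 − 1 = 22 = 2 · 11.
Divisors of 22: 1, 2, 11, 22.
Check 18^d mod 23 for each divisor in increasing order:
18^1 ≡ 18
18^2 ≡ 2
18^11 ≡ 1
So ord_23(18) = 11, hence |⟨18⟩| = 11.
Index = |(Z/23Z)^×| / |⟨18⟩| = 22 / 11 = 2.

2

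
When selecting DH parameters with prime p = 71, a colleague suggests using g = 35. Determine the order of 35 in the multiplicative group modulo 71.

70

ord(35) | φ(71) = 71 − 1 = 70 = 2 · 5 · 7.
Divisors of 70: 1, 2, 5, 7, 10, 14, 35, 70.
Check 35^d mod 71 for each divisor in increasing order:
35^1 ≡ 35 (mod 71)
35^2 ≡ 18 (mod 71)
35^5 ≡ 51 (mod 71)
35^7 ≡ 66 (mod 71)
35^10 ≡ 45 (mod 71)
35^14 ≡ 25 (mod 71)
35^35 ≡ 70 (mod 71)
35^70 ≡ 1 (mod 71) ✓
Therefore the multiplicative order of 35 modulo 71 is 70.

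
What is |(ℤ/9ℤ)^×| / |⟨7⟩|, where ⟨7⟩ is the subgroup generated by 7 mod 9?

By Lagrange's theorem, ord_9(7) divides φ(9) = φ(3^2) = 3·(3−1) = 6 = 2 · 3.
Divisors of 6: 1, 2, 3, 6.
Test each divisor d:
7^1 ≡ 7
7^2 ≡ 4
7^3 ≡ 1
Thus |⟨7⟩| = ord(7) = 3.
[(Z/9Z)^× : ⟨7⟩] = 6/3 = 2.

2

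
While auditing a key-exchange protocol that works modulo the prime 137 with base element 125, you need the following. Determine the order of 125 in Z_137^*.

136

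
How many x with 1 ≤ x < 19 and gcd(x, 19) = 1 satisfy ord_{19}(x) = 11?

φ(19) = 19 − 1 = 18 = 2 · 3^2.
(Z/19Z)^× is cyclic (|G| = 18); a cyclic group of order m has exactly φ(d) elements of each order d | m, and none otherwise.
11 does not divide 18, so no element of (Z/19Z)^× has order 11.

0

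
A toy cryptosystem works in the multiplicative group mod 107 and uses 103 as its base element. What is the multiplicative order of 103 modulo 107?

106

ord(103) | φ(107) = 107 − 1 = 106 = 2 · 53.
Divisors of 106: 1, 2, 53, 106.
Check 103^d mod 107 for each divisor in increasing order:
103^1 ≡ 103 (mod 107)
103^2 ≡ 16 (mod 107)
103^53 ≡ 106 (mod 107)
103^106 ≡ 1 (mod 107) ✓
So ord_107(103) = 106.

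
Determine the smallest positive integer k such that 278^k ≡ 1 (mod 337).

16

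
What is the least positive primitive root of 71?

7

φ(71) = 71 − 1 = 70 = 2 · 5 · 7.
g is a primitive root iff g^(70/q) ≢ 1 (mod 71) for each prime q ∈ {2, 5, 7}.
g = 2: 2^35 ≡ 1 — hits 1, so not a primitive root.
g = 3: 3^35 ≡ 1 — hits 1, so not a primitive root.
g = 4: 4^35 ≡ 1 — hits 1, so not a primitive root.
g = 5: 5^35 ≡ 1 — hits 1, so not a primitive root.
g = 6: 6^35 ≡ 1 — hits 1, so not a primitive root.
g = 7: 7^35 ≡ 70; 7^14 ≡ 54; 7^10 ≡ 45 — none is 1, so 7 is a primitive root.
The smallest primitive root modulo 71 is 7.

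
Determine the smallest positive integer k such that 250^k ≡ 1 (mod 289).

272

ord(250) | φ(289) = φ(17^2) = 17·(17−1) = 272 = 2^4 · 17.
Divisors of 272: 1, 2, 4, 8, 16, 17, 34, 68, 136, 272.
Evaluate successive powers at the divisors of 272:
250^1 ≡ 250 (mod 289)
250^2 ≡ 76 (mod 289)
250^4 ≡ 285 (mod 289)
250^8 ≡ 16 (mod 289)
250^16 ≡ 256 (mod 289)
250^17 ≡ 131 (mod 289)
250^34 ≡ 110 (mod 289)
250^68 ≡ 251 (mod 289)
250^136 ≡ 288 (mod 289)
250^272 ≡ 1 (mod 289) ✓
So ord_289(250) = 272.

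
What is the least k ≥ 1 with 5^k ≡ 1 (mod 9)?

6

By Lagrange's theorem, ord_9(5) divides φ(9) = φ(3^2) = 3·(3−1) = 6 = 2 · 3.
Divisors of 6: 1, 2, 3, 6.
Compute 5^d (mod 9) for the divisors d until we hit 1:
5^1 ≡ 5
5^2 ≡ 7
5^3 ≡ 8
5^6 ≡ 1
The smallest such exponent is 6, so the order of 5 is 6.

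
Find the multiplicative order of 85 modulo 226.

14

Since 85 ∈ (Z/226Z)^×, its order divides φ(226) = φ(2)·φ(113) = 1·112 = 112 = 2^4 · 7.
Divisors of 112: 1, 2, 4, 7, 8, 14, 16, 28, 56, 112.
Evaluate successive powers at the divisors of 112:
85^1 ≡ 85
85^2 ≡ 219
85^4 ≡ 49
85^7 ≡ 225
85^8 ≡ 141
85^14 ≡ 1
The smallest such exponent is 14, so the order of 85 is 14.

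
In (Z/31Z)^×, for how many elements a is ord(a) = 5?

4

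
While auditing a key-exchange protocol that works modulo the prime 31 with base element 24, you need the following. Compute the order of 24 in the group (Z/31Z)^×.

30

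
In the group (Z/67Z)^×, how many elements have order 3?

2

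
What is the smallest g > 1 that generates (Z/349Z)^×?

φ(349) = 349 − 1 = 348 = 2^2 · 3 · 29.
g is a primitive root iff g^(348/q) ≢ 1 (mod 349) for each prime q ∈ {2, 3, 29}.
g = 2: 2^174 ≡ 348; 2^116 ≡ 226; 2^12 ≡ 257 — none is 1, so 2 is a primitive root.
Hence the least primitive root of 349 is 2.

2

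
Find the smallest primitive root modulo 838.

φ(838) = φ(2)·φ(419) = 1·418 = 418 = 2 · 11 · 19.
Test candidates g = 2, 3, … against the prime factors q ∈ {2, 11, 19} of φ(838): g is a generator iff g^(418/q) ≢ 1 for every such q.
g = 2: gcd(2, 838) = 2 > 1, not a unit — skip.
g = 3: 3^209 ≡ 1 — hits 1, so not a primitive root.
g = 4: gcd(4, 838) = 2 > 1, not a unit — skip.
g = 5: 5^209 ≡ 1 — hits 1, so not a primitive root.
g = 6: gcd(6, 838) = 2 > 1, not a unit — skip.
g = 7: 7^209 ≡ 1 — hits 1, so not a primitive root.
g = 8: gcd(8, 838) = 2 > 1, not a unit — skip.
g = 9: 9^209 ≡ 1 — hits 1, so not a primitive root.
g = 10: gcd(10, 838) = 2 > 1, not a unit — skip.
g = 11: 11^209 ≡ 837; 11^38 ≡ 753; 11^22 ≡ 7 — none is 1, so 11 is a primitive root.
Hence the least primitive root of 838 is 11.

11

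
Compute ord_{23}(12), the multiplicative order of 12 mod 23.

11

The order of 12 must divide φ(23) = 23 − 1 = 22 = 2 · 11.
Divisors of 22: 1, 2, 11, 22.
Evaluate successive powers at the divisors of 22:
12^1 ≡ 12 (mod 23)
12^2 ≡ 6 (mod 23)
12^11 ≡ 1 (mod 23) ✓
Therefore the multiplicative order of 12 modulo 23 is 11.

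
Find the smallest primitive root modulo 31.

3

φ(31) = 31 − 1 = 30 = 2 · 3 · 5.
Test candidates g = 2, 3, … against the prime factors q ∈ {2, 3, 5} of φ(31): g is a generator iff g^(30/q) ≢ 1 for every such q.
g = 2: 2^15 ≡ 1 — hits 1, so not a primitive root.
g = 3: 3^15 ≡ 30; 3^10 ≡ 25; 3^6 ≡ 16 — none is 1, so 3 is a primitive root.
Hence the least primitive root of 31 is 3.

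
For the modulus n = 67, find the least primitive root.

2

φ(67) = 67 − 1 = 66 = 2 · 3 · 11.
Test candidates g = 2, 3, … against the prime factors q ∈ {2, 3, 11} of φ(67): g is a generator iff g^(66/q) ≢ 1 for every such q.
g = 2: 2^33 ≡ 66; 2^22 ≡ 37; 2^6 ≡ 64 — none is 1, so 2 is a primitive root.
The smallest primitive root modulo 67 is 2.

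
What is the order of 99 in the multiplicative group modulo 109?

108

ord(99) | φ(109) = 109 − 1 = 108 = 2^2 · 3^3.
Divisors of 108: 1, 2, 3, 4, 6, 9, 12, 18, 27, 36, 54, 108.
Compute 99^d (mod 109) for the divisors d until we hit 1:
99^1 ≡ 99
99^2 ≡ 100
99^3 ≡ 90
99^4 ≡ 81
99^6 ≡ 34
99^9 ≡ 8
99^12 ≡ 66
99^18 ≡ 64
99^27 ≡ 76
99^36 ≡ 63
99^54 ≡ 108
99^108 ≡ 1
So ord_109(99) = 108.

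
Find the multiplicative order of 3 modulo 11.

5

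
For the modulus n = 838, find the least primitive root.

11

φ(838) = φ(2)·φ(419) = 1·418 = 418 = 2 · 11 · 19.
Test candidates g = 2, 3, … against the prime factors q ∈ {2, 11, 19} of φ(838): g is a generator iff g^(418/q) ≢ 1 for every such q.
g = 2: gcd(2, 838) = 2 > 1, not a unit — skip.
g = 3: 3^209 ≡ 1 — hits 1, so not a primitive root.
g = 4: gcd(4, 838) = 2 > 1, not a unit — skip.
g = 5: 5^209 ≡ 1 — hits 1, so not a primitive root.
g = 6: gcd(6, 838) = 2 > 1, not a unit — skip.
g = 7: 7^209 ≡ 1 — hits 1, so not a primitive root.
g = 8: gcd(8, 838) = 2 > 1, not a unit — skip.
g = 9: 9^209 ≡ 1 — hits 1, so not a primitive root.
g = 10: gcd(10, 838) = 2 > 1, not a unit — skip.
g = 11: 11^209 ≡ 837; 11^38 ≡ 753; 11^22 ≡ 7 — none is 1, so 11 is a primitive root.
The smallest primitive root modulo 838 is 11.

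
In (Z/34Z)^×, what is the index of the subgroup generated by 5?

By Lagrange's theorem, ord_34(5) divides φ(34) = φ(2)·φ(17) = 1·16 = 16 = 2^4.
Divisors of 16: 1, 2, 4, 8, 16.
Compute 5^d (mod 34) for the divisors d until we hit 1:
5^1 ≡ 5 (mod 34)
5^2 ≡ 25 (mod 34)
5^4 ≡ 13 (mod 34)
5^8 ≡ 33 (mod 34)
5^16 ≡ 1 (mod 34) ✓
Thus |⟨5⟩| = ord(5) = 16.
[(Z/34Z)^× : ⟨5⟩] = 16/16 = 1.

1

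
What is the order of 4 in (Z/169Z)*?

78

ord(4) | φ(169) = φ(13^2) = 13·(13−1) = 156 = 2^2 · 3 · 13.
Divisors of 156: 1, 2, 3, 4, 6, 12, 13, 26, 39, 52, 78, 156.
Evaluate successive powers at the divisors of 156:
4^1 ≡ 4 (mod 169)
4^2 ≡ 16 (mod 169)
4^3 ≡ 64 (mod 169)
4^4 ≡ 87 (mod 169)
4^6 ≡ 40 (mod 169)
4^12 ≡ 79 (mod 169)
4^13 ≡ 147 (mod 169)
4^26 ≡ 146 (mod 169)
4^39 ≡ 168 (mod 169)
4^52 ≡ 22 (mod 169)
4^78 ≡ 1 (mod 169) ✓
So ord_169(4) = 78.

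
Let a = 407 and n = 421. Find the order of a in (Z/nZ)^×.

420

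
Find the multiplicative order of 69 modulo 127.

63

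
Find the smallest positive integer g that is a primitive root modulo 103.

5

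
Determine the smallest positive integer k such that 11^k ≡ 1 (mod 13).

By Lagrange's theorem, ord_13(11) divides φ(13) = 13 − 1 = 12 = 2^2 · 3.
Divisors of 12: 1, 2, 3, 4, 6, 12.
Evaluate successive powers at the divisors of 12:
11^1 ≡ 11
11^2 ≡ 4
11^3 ≡ 5
11^4 ≡ 3
11^6 ≡ 12
11^12 ≡ 1
The smallest such exponent is 12, so the order of 11 is 12.

12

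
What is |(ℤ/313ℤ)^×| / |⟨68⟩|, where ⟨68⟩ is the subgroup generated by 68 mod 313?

3

The order of 68 must divide φ(313) = 313 − 1 = 312 = 2^3 · 3 · 13.
Divisors of 312: 1, 2, 3, 4, 6, 8, 12, 13, 24, 26, 39, 52, 78, 104, 156, 312.
Evaluate successive powers at the divisors of 312:
68^1 ≡ 68 (mod 313)
68^2 ≡ 242 (mod 313)
68^3 ≡ 180 (mod 313)
68^4 ≡ 33 (mod 313)
68^6 ≡ 161 (mod 313)
68^8 ≡ 150 (mod 313)
68^12 ≡ 255 (mod 313)
68^13 ≡ 125 (mod 313)
68^24 ≡ 234 (mod 313)
68^26 ≡ 288 (mod 313)
68^39 ≡ 5 (mod 313)
68^52 ≡ 312 (mod 313)
68^78 ≡ 25 (mod 313)
68^104 ≡ 1 (mod 313) ✓
So ord_313(68) = 104, hence |⟨68⟩| = 104.
Index = |(Z/313Z)^×| / |⟨68⟩| = 312 / 104 = 3.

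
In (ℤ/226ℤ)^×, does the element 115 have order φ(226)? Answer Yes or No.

No

φ(226) = φ(2)·φ(113) = 1·112 = 112 = 2^4 · 7.
An element g generates (Z/226Z)^× iff g^(112/q) ≢ 1 (mod 226) for each prime q ∈ {2, 7}.
115^56 ≡ 1 (mod 226)  [q = 2: ≡ 1 ✗]
115^16 ≡ 109 (mod 226)  [q = 7: ≢ 1 ✓]
115^56 ≡ 1 shows ord(115) | 56, strictly less than φ(226); not a primitive root.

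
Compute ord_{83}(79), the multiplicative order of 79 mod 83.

82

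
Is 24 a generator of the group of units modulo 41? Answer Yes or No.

Yes

φ(41) = 41 − 1 = 40 = 2^3 · 5.
Test 24^(40/q) mod 41 for each prime factor q of 40:
24^20 ≡ 40 (mod 41)  [q = 2: ≢ 1 ✓]
24^8 ≡ 16 (mod 41)  [q = 5: ≢ 1 ✓]
None equal 1, so ord_41(24) = 40: 24 is a primitive root.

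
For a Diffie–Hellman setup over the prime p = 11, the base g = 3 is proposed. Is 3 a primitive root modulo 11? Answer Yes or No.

No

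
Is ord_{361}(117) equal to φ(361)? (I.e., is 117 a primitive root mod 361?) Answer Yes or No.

φ(361) = φ(19^2) = 19·(19−1) = 342 = 2 · 3^2 · 19.
An element g generates (Z/361Z)^× iff g^(342/q) ≢ 1 (mod 361) for each prime q ∈ {2, 3, 19}.
117^171 ≡ 360 (mod 361)  [q = 2: ≢ 1 ✓]
117^114 ≡ 292 (mod 361)  [q = 3: ≢ 1 ✓]
117^18 ≡ 305 (mod 361)  [q = 19: ≢ 1 ✓]
Every test exponent gives a nontrivial residue, hence 117 generates the full group.

Yes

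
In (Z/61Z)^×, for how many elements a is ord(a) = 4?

2

φ(61) = 61 − 1 = 60 = 2^2 · 3 · 5.
(Z/61Z)^× is cyclic (|G| = 60); a cyclic group of order m has exactly φ(d) elements of each order d | m, and none otherwise.
4 = 2^2 divides 60, and φ(4) = 2.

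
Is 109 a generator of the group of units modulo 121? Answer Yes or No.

No

φ(121) = φ(11^2) = 11·(11−1) = 110 = 2 · 5 · 11.
It suffices to check that the order of 109 is not a proper divisor of 110: compute 109^(110/q) for q ∈ {2, 5, 11}.
109^55 ≡ 120 (mod 121)  [q = 2: ≢ 1 ✓]
109^22 ≡ 1 (mod 121)  [q = 5: ≡ 1 ✗]
109^10 ≡ 111 (mod 121)  [q = 11: ≢ 1 ✓]
The check at q = 5 fails, so 109 generates a proper subgroup.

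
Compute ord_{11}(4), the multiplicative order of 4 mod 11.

5

The order of 4 must divide φ(11) = 11 − 1 = 10 = 2 · 5.
Divisors of 10: 1, 2, 5, 10.
Compute 4^d (mod 11) for the divisors d until we hit 1:
4^1 ≡ 4
4^2 ≡ 5
4^5 ≡ 1
Hence ord(4) = 5.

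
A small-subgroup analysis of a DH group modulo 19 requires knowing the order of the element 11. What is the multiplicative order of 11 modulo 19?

ord(11) | φ(19) = 19 − 1 = 18 = 2 · 3^2.
Divisors of 18: 1, 2, 3, 6, 9, 18.
Check 11^d mod 19 for each divisor in increasing order:
11^1 ≡ 11
11^2 ≡ 7
11^3 ≡ 1
Hence ord(11) = 3.

3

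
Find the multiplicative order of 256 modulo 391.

11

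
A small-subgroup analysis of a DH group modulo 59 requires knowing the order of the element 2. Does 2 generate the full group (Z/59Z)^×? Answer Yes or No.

Yes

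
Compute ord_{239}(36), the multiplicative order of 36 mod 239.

17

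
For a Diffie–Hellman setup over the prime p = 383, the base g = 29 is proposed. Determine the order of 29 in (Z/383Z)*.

By Lagrange's theorem, ord_383(29) divides φ(383) = 383 − 1 = 382 = 2 · 191.
Divisors of 382: 1, 2, 191, 382.
Evaluate successive powers at the divisors of 382:
29^1 ≡ 29 (mod 383)
29^2 ≡ 75 (mod 383)
29^191 ≡ 1 (mod 383) ✓
The smallest such exponent is 191, so the order of 29 is 191.

191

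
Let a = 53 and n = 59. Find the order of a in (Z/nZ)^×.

29

Since 53 ∈ (Z/59Z)^×, its order divides φ(59) = 59 − 1 = 58 = 2 · 29.
Divisors of 58: 1, 2, 29, 58.
Compute 53^d (mod 59) for the divisors d until we hit 1:
53^1 ≡ 53 (mod 59)
53^2 ≡ 36 (mod 59)
53^29 ≡ 1 (mod 59) ✓
The smallest such exponent is 29, so the order of 53 is 29.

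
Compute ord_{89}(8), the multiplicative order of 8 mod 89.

By Lagrange's theorem, ord_89(8) divides φ(89) = 89 − 1 = 88 = 2^3 · 11.
Divisors of 88: 1, 2, 4, 8, 11, 22, 44, 88.
Compute 8^d (mod 89) for the divisors d until we hit 1:
8^1 ≡ 8
8^2 ≡ 64
8^4 ≡ 2
8^8 ≡ 4
8^11 ≡ 1
So ord_89(8) = 11.

11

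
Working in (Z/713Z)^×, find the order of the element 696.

165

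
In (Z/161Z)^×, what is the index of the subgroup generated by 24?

22

Since 24 ∈ (Z/161Z)^×, its order divides φ(161) = φ(7·23) = (7−1)·(23−1) = 6·22 = 132 = 2^2 · 3 · 11.
Divisors of 132: 1, 2, 3, 4, 6, 11, 12, 22, 33, 44, 66, 132.
Compute 24^d (mod 161) for the divisors d until we hit 1:
24^1 ≡ 24
24^2 ≡ 93
24^3 ≡ 139
24^4 ≡ 116
24^6 ≡ 1
Thus |⟨24⟩| = ord(24) = 6.
The index is φ(161) / ord(24) = 132 / 6 = 22.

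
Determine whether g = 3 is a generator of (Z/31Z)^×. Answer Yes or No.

Yes

φ(31) = 31 − 1 = 30 = 2 · 3 · 5.
It suffices to check that the order of 3 is not a proper divisor of 30: compute 3^(30/q) for q ∈ {2, 3, 5}.
3^15 ≡ 30 (mod 31)  [q = 2: ≢ 1 ✓]
3^10 ≡ 25 (mod 31)  [q = 3: ≢ 1 ✓]
3^6 ≡ 16 (mod 31)  [q = 5: ≢ 1 ✓]
None equal 1, so ord_31(3) = 30: 3 is a primitive root.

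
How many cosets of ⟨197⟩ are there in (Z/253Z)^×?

The order of 197 must divide φ(253) = φ(11·23) = (11−1)·(23−1) = 10·22 = 220 = 2^2 · 5 · 11.
Divisors of 220: 1, 2, 4, 5, 10, 11, 20, 22, 44, 55, 110, 220.
Check 197^d mod 253 for each divisor in increasing order:
197^1 ≡ 197 (mod 253)
197^2 ≡ 100 (mod 253)
197^4 ≡ 133 (mod 253)
197^5 ≡ 142 (mod 253)
197^10 ≡ 177 (mod 253)
197^11 ≡ 208 (mod 253)
197^20 ≡ 210 (mod 253)
197^22 ≡ 1 (mod 253) ✓
Thus |⟨197⟩| = ord(197) = 22.
[(Z/253Z)^× : ⟨197⟩] = 220/22 = 10.

10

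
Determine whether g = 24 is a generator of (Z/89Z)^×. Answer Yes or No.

φ(89) = 89 − 1 = 88 = 2^3 · 11.
An element g generates (Z/89Z)^× iff g^(88/q) ≢ 1 (mod 89) for each prime q ∈ {2, 11}.
24^44 ≡ 88 (mod 89)  [q = 2: ≢ 1 ✓]
24^8 ≡ 78 (mod 89)  [q = 11: ≢ 1 ✓]
None equal 1, so ord_89(24) = 88: 24 is a primitive root.

Yes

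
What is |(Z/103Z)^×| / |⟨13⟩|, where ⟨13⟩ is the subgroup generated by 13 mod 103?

ord(13) | φ(103) = 103 − 1 = 102 = 2 · 3 · 17.
Divisors of 102: 1, 2, 3, 6, 17, 34, 51, 102.
Evaluate successive powers at the divisors of 102:
13^1 ≡ 13 (mod 103)
13^2 ≡ 66 (mod 103)
13^3 ≡ 34 (mod 103)
13^6 ≡ 23 (mod 103)
13^17 ≡ 1 (mod 103) ✓
The order of 13 is 17, so the subgroup it generates has 17 elements.
The index is φ(103) / ord(13) = 102 / 17 = 6.

6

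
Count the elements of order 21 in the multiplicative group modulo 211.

12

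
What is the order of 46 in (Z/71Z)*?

10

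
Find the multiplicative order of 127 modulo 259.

The order of 127 must divide φ(259) = φ(7·37) = (7−1)·(37−1) = 6·36 = 216 = 2^3 · 3^3.
Divisors of 216: 1, 2, 3, 4, 6, 8, 9, 12, 18, 24, 27, 36, 54, 72, 108, 216.
Evaluate successive powers at the divisors of 216:
127^1 ≡ 127
127^2 ≡ 71
127^3 ≡ 211
127^4 ≡ 120
127^6 ≡ 232
127^8 ≡ 155
127^9 ≡ 1
The smallest such exponent is 9, so the order of 127 is 9.

9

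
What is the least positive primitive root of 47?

φ(47) = 47 − 1 = 46 = 2 · 23.
g is a primitive root iff g^(46/q) ≢ 1 (mod 47) for each prime q ∈ {2, 23}.
g = 2: 2^23 ≡ 1 — hits 1, so not a primitive root.
g = 3: 3^23 ≡ 1 — hits 1, so not a primitive root.
g = 4: 4^23 ≡ 1 — hits 1, so not a primitive root.
g = 5: 5^23 ≡ 46; 5^2 ≡ 25 — none is 1, so 5 is a primitive root.
So 5 is the smallest generator of (Z/47Z)^×.

5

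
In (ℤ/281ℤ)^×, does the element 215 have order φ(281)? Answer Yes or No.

φ(281) = 281 − 1 = 280 = 2^3 · 5 · 7.
Test 215^(280/q) mod 281 for each prime factor q of 280:
215^140 ≡ 1 (mod 281)  [q = 2: ≡ 1 ✗]
215^56 ≡ 153 (mod 281)  [q = 5: ≢ 1 ✓]
215^40 ≡ 109 (mod 281)  [q = 7: ≢ 1 ✓]
Since 215^140 ≡ 1, the order of 215 divides 140 < 280, so 215 is not a primitive root.

No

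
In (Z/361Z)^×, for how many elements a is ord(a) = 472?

φ(361) = φ(19^2) = 19·(19−1) = 342 = 2 · 3^2 · 19.
(Z/361Z)^× is cyclic (|G| = 342); a cyclic group of order m has exactly φ(d) elements of each order d | m, and none otherwise.
Since 472 ∤ 342, the count is 0.

0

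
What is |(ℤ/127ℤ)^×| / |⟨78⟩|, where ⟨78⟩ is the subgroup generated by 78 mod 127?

1

The order of 78 must divide φ(127) = 127 − 1 = 126 = 2 · 3^2 · 7.
Divisors of 126: 1, 2, 3, 6, 7, 9, 14, 18, 21, 42, 63, 126.
Check 78^d mod 127 for each divisor in increasing order:
78^1 ≡ 78 (mod 127)
78^2 ≡ 115 (mod 127)
78^3 ≡ 80 (mod 127)
78^6 ≡ 50 (mod 127)
78^7 ≡ 90 (mod 127)
78^9 ≡ 63 (mod 127)
78^14 ≡ 99 (mod 127)
78^18 ≡ 32 (mod 127)
78^21 ≡ 20 (mod 127)
78^42 ≡ 19 (mod 127)
78^63 ≡ 126 (mod 127)
78^126 ≡ 1 (mod 127) ✓
Thus |⟨78⟩| = ord(78) = 126.
The index is φ(127) / ord(78) = 126 / 126 = 1.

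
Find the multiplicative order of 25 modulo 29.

7

By Lagrange's theorem, ord_29(25) divides φ(29) = 29 − 1 = 28 = 2^2 · 7.
Divisors of 28: 1, 2, 4, 7, 14, 28.
Compute 25^d (mod 29) for the divisors d until we hit 1:
25^1 ≡ 25 (mod 29)
25^2 ≡ 16 (mod 29)
25^4 ≡ 24 (mod 29)
25^7 ≡ 1 (mod 29) ✓
Therefore the multiplicative order of 25 modulo 29 is 7.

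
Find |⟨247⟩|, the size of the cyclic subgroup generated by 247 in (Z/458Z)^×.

12

The order of 247 must divide φ(458) = φ(2)·φ(229) = 1·228 = 228 = 2^2 · 3 · 19.
Divisors of 228: 1, 2, 3, 4, 6, 12, 19, 38, 57, 76, 114, 228.
Compute 247^d (mod 458) for the divisors d until we hit 1:
247^1 ≡ 247 (mod 458)
247^2 ≡ 95 (mod 458)
247^3 ≡ 107 (mod 458)
247^4 ≡ 323 (mod 458)
247^6 ≡ 457 (mod 458)
247^12 ≡ 1 (mod 458) ✓
Hence ord(247) = 12.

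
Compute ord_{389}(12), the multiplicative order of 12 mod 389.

388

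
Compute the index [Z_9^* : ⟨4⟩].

2

The order of 4 must divide φ(9) = φ(3^2) = 3·(3−1) = 6 = 2 · 3.
Divisors of 6: 1, 2, 3, 6.
Test each divisor d:
4^1 ≡ 4 (mod 9)
4^2 ≡ 7 (mod 9)
4^3 ≡ 1 (mod 9) ✓
The order of 4 is 3, so the subgroup it generates has 3 elements.
[(Z/9Z)^× : ⟨4⟩] = 6/3 = 2.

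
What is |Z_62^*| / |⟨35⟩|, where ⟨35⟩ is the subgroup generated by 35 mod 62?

6

The order of 35 must divide φ(62) = φ(2)·φ(31) = 1·30 = 30 = 2 · 3 · 5.
Divisors of 30: 1, 2, 3, 5, 6, 10, 15, 30.
Evaluate successive powers at the divisors of 30:
35^1 ≡ 35 (mod 62)
35^2 ≡ 47 (mod 62)
35^3 ≡ 33 (mod 62)
35^5 ≡ 1 (mod 62) ✓
So ord_62(35) = 5, hence |⟨35⟩| = 5.
The index is φ(62) / ord(35) = 30 / 5 = 6.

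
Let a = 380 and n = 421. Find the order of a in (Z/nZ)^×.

420

ord(380) | φ(421) = 421 − 1 = 420 = 2^2 · 3 · 5 · 7.
Divisors of 420: 1, 2, 3, 4, 5, 6, 7, 10, 12, 14, 15, 20, 21, 28, 30, 35, 42, 60, 70, 84, 105, 140, 210, 420.
Check 380^d mod 421 for each divisor in increasing order:
380^1 ≡ 380 (mod 421)
380^2 ≡ 418 (mod 421)
380^3 ≡ 123 (mod 421)
380^4 ≡ 9 (mod 421)
380^5 ≡ 52 (mod 421)
380^6 ≡ 394 (mod 421)
380^7 ≡ 265 (mod 421)
380^10 ≡ 178 (mod 421)
380^12 ≡ 308 (mod 421)
380^14 ≡ 339 (mod 421)
380^15 ≡ 415 (mod 421)
380^20 ≡ 109 (mod 421)
380^21 ≡ 162 (mod 421)
380^28 ≡ 409 (mod 421)
380^30 ≡ 36 (mod 421)
380^35 ≡ 188 (mod 421)
380^42 ≡ 142 (mod 421)
380^60 ≡ 33 (mod 421)
380^70 ≡ 401 (mod 421)
380^84 ≡ 377 (mod 421)
380^105 ≡ 29 (mod 421)
380^140 ≡ 400 (mod 421)
380^210 ≡ 420 (mod 421)
380^420 ≡ 1 (mod 421) ✓
So ord_421(380) = 420.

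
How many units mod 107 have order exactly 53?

φ(107) = 107 − 1 = 106 = 2 · 53.
Since (Z/107Z)^× is cyclic of order 106, the number of elements of order d is φ(d) when d | 106 and 0 otherwise.
53 | 106, and φ(53) = 53 − 1 = 52.

52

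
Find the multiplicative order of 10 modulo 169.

By Lagrange's theorem, ord_169(10) divides φ(169) = φ(13^2) = 13·(13−1) = 156 = 2^2 · 3 · 13.
Divisors of 156: 1, 2, 3, 4, 6, 12, 13, 26, 39, 52, 78, 156.
Evaluate successive powers at the divisors of 156:
10^1 ≡ 10 (mod 169)
10^2 ≡ 100 (mod 169)
10^3 ≡ 155 (mod 169)
10^4 ≡ 29 (mod 169)
10^6 ≡ 27 (mod 169)
10^12 ≡ 53 (mod 169)
10^13 ≡ 23 (mod 169)
10^26 ≡ 22 (mod 169)
10^39 ≡ 168 (mod 169)
10^52 ≡ 146 (mod 169)
10^78 ≡ 1 (mod 169) ✓
Hence ord(10) = 78.

78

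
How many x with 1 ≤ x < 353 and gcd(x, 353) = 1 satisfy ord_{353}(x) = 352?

160

φ(353) = 353 − 1 = 352 = 2^5 · 11.
In a cyclic group of order 352, there are φ(d) elements of order d for each divisor d of 352, and zero for non-divisors.
352 = 2^5 · 11 divides 352, and φ(352) = 160.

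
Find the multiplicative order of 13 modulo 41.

40

ord(13) | φ(41) = 41 − 1 = 40 = 2^3 · 5.
Divisors of 40: 1, 2, 4, 5, 8, 10, 20, 40.
Test each divisor d:
13^1 ≡ 13 (mod 41)
13^2 ≡ 5 (mod 41)
13^4 ≡ 25 (mod 41)
13^5 ≡ 38 (mod 41)
13^8 ≡ 10 (mod 41)
13^10 ≡ 9 (mod 41)
13^20 ≡ 40 (mod 41)
13^40 ≡ 1 (mod 41) ✓
The smallest such exponent is 40, so the order of 13 is 40.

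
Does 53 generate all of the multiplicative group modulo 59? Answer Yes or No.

No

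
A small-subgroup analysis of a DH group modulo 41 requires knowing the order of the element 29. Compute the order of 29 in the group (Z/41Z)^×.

Since 29 ∈ (Z/41Z)^×, its order divides φ(41) = 41 − 1 = 40 = 2^3 · 5.
Divisors of 40: 1, 2, 4, 5, 8, 10, 20, 40.
Compute 29^d (mod 41) for the divisors d until we hit 1:
29^1 ≡ 29 (mod 41)
29^2 ≡ 21 (mod 41)
29^4 ≡ 31 (mod 41)
29^5 ≡ 38 (mod 41)
29^8 ≡ 18 (mod 41)
29^10 ≡ 9 (mod 41)
29^20 ≡ 40 (mod 41)
29^40 ≡ 1 (mod 41) ✓
So ord_41(29) = 40.

40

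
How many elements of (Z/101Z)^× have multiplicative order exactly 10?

4

φ(101) = 101 − 1 = 100 = 2^2 · 5^2.
(Z/101Z)^× is cyclic (|G| = 100); a cyclic group of order m has exactly φ(d) elements of each order d | m, and none otherwise.
10 = 2 · 5 divides 100, and φ(10) = 4.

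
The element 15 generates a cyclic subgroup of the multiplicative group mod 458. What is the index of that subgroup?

By Lagrange's theorem, ord_458(15) divides φ(458) = φ(2)·φ(229) = 1·228 = 228 = 2^2 · 3 · 19.
Divisors of 228: 1, 2, 3, 4, 6, 12, 19, 38, 57, 76, 114, 228.
Test each divisor d:
15^1 ≡ 15 (mod 458)
15^2 ≡ 225 (mod 458)
15^3 ≡ 169 (mod 458)
15^4 ≡ 245 (mod 458)
15^6 ≡ 165 (mod 458)
15^12 ≡ 203 (mod 458)
15^19 ≡ 457 (mod 458)
15^38 ≡ 1 (mod 458) ✓
So ord_458(15) = 38, hence |⟨15⟩| = 38.
[(Z/458Z)^× : ⟨15⟩] = 228/38 = 6.

6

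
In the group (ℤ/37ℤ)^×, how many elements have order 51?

0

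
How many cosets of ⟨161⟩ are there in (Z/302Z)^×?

2

The order of 161 must divide φ(302) = φ(2)·φ(151) = 1·150 = 150 = 2 · 3 · 5^2.
Divisors of 150: 1, 2, 3, 5, 6, 10, 15, 25, 30, 50, 75, 150.
Evaluate successive powers at the divisors of 150:
161^1 ≡ 161 (mod 302)
161^2 ≡ 251 (mod 302)
161^3 ≡ 245 (mod 302)
161^5 ≡ 189 (mod 302)
161^6 ≡ 229 (mod 302)
161^10 ≡ 85 (mod 302)
161^15 ≡ 59 (mod 302)
161^25 ≡ 183 (mod 302)
161^30 ≡ 159 (mod 302)
161^50 ≡ 269 (mod 302)
161^75 ≡ 1 (mod 302) ✓
So ord_302(161) = 75, hence |⟨161⟩| = 75.
The index is φ(302) / ord(161) = 150 / 75 = 2.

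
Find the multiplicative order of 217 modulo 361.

114

By Lagrange's theorem, ord_361(217) divides φ(361) = φ(19^2) = 19·(19−1) = 342 = 2 · 3^2 · 19.
Divisors of 342: 1, 2, 3, 6, 9, 18, 19, 38, 57, 114, 171, 342.
Test each divisor d:
217^1 ≡ 217 (mod 361)
217^2 ≡ 159 (mod 361)
217^3 ≡ 208 (mod 361)
217^6 ≡ 305 (mod 361)
217^9 ≡ 265 (mod 361)
217^18 ≡ 191 (mod 361)
217^19 ≡ 293 (mod 361)
217^38 ≡ 292 (mod 361)
217^57 ≡ 360 (mod 361)
217^114 ≡ 1 (mod 361) ✓
So ord_361(217) = 114.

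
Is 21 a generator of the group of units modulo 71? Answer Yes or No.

Yes

φ(71) = 71 − 1 = 70 = 2 · 5 · 7.
It suffices to check that the order of 21 is not a proper divisor of 70: compute 21^(70/q) for q ∈ {2, 5, 7}.
21^35 ≡ 70 (mod 71)  [q = 2: ≢ 1 ✓]
21^14 ≡ 5 (mod 71)  [q = 5: ≢ 1 ✓]
21^10 ≡ 30 (mod 71)  [q = 7: ≢ 1 ✓]
None equal 1, so ord_71(21) = 70: 21 is a primitive root.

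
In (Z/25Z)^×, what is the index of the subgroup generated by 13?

ord(13) | φ(25) = φ(5^2) = 5·(5−1) = 20 = 2^2 · 5.
Divisors of 20: 1, 2, 4, 5, 10, 20.
Compute 13^d (mod 25) for the divisors d until we hit 1:
13^1 ≡ 13 (mod 25)
13^2 ≡ 19 (mod 25)
13^4 ≡ 11 (mod 25)
13^5 ≡ 18 (mod 25)
13^10 ≡ 24 (mod 25)
13^20 ≡ 1 (mod 25) ✓
Thus |⟨13⟩| = ord(13) = 20.
The index is φ(25) / ord(13) = 20 / 20 = 1.

1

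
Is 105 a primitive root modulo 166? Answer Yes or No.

φ(166) = φ(2)·φ(83) = 1·82 = 82 = 2 · 41.
An element g generates (Z/166Z)^× iff g^(82/q) ≢ 1 (mod 166) for each prime q ∈ {2, 41}.
105^41 ≡ 165 (mod 166)  [q = 2: ≢ 1 ✓]
105^2 ≡ 69 (mod 166)  [q = 41: ≢ 1 ✓]
All checks pass, so 105 has order 82 and is a primitive root modulo 166.

Yes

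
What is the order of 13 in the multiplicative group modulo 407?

ord(13) | φ(407) = φ(11·37) = (11−1)·(37−1) = 10·36 = 360 = 2^3 · 3^2 · 5.
Divisors of 360: 1, 2, 3, 4, 5, 6, 8, 9, 10, 12, 15, 18, 20, 24, 30, 36, 40, 45, 60, 72, 90, 120, 180, 360.
Check 13^d mod 407 for each divisor in increasing order:
13^1 ≡ 13
13^2 ≡ 169
13^3 ≡ 162
13^4 ≡ 71
13^5 ≡ 109
13^6 ≡ 196
13^8 ≡ 157
13^9 ≡ 6
13^10 ≡ 78
13^12 ≡ 158
13^15 ≡ 362
13^18 ≡ 36
13^20 ≡ 386
13^24 ≡ 137
13^30 ≡ 397
13^36 ≡ 75
13^40 ≡ 34
13^45 ≡ 43
13^60 ≡ 100
13^72 ≡ 334
13^90 ≡ 221
13^120 ≡ 232
13^180 ≡ 1
Hence ord(13) = 180.

180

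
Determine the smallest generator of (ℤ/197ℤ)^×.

2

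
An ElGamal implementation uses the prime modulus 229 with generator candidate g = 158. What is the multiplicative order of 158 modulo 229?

The order of 158 must divide φ(229) = 229 − 1 = 228 = 2^2 · 3 · 19.
Divisors of 228: 1, 2, 3, 4, 6, 12, 19, 38, 57, 76, 114, 228.
Test each divisor d:
158^1 ≡ 158 (mod 229)
158^2 ≡ 3 (mod 229)
158^3 ≡ 16 (mod 229)
158^4 ≡ 9 (mod 229)
158^6 ≡ 27 (mod 229)
158^12 ≡ 42 (mod 229)
158^19 ≡ 94 (mod 229)
158^38 ≡ 134 (mod 229)
158^57 ≡ 1 (mod 229) ✓
So ord_229(158) = 57.

57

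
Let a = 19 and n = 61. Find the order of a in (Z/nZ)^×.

30

The order of 19 must divide φ(61) = 61 − 1 = 60 = 2^2 · 3 · 5.
Divisors of 60: 1, 2, 3, 4, 5, 6, 10, 12, 15, 20, 30, 60.
Check 19^d mod 61 for each divisor in increasing order:
19^1 ≡ 19 (mod 61)
19^2 ≡ 56 (mod 61)
19^3 ≡ 27 (mod 61)
19^4 ≡ 25 (mod 61)
19^5 ≡ 48 (mod 61)
19^6 ≡ 58 (mod 61)
19^10 ≡ 47 (mod 61)
19^12 ≡ 9 (mod 61)
19^15 ≡ 60 (mod 61)
19^20 ≡ 13 (mod 61)
19^30 ≡ 1 (mod 61) ✓
Therefore the multiplicative order of 19 modulo 61 is 30.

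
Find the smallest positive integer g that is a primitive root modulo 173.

φ(173) = 173 − 1 = 172 = 2^2 · 43.
g is a primitive root iff g^(172/q) ≢ 1 (mod 173) for each prime q ∈ {2, 43}.
g = 2: 2^86 ≡ 172; 2^4 ≡ 16 — none is 1, so 2 is a primitive root.
So 2 is the smallest generator of (Z/173Z)^×.

2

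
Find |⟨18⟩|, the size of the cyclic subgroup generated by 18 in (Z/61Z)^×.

60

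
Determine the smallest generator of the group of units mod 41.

6

φ(41) = 41 − 1 = 40 = 2^3 · 5.
g is a primitive root iff g^(40/q) ≢ 1 (mod 41) for each prime q ∈ {2, 5}.
g = 2: 2^20 ≡ 1 — hits 1, so not a primitive root.
g = 3: 3^20 ≡ 40; 3^8 ≡ 1 — hits 1, so not a primitive root.
g = 4: 4^20 ≡ 1 — hits 1, so not a primitive root.
g = 5: 5^20 ≡ 1 — hits 1, so not a primitive root.
g = 6: 6^20 ≡ 40; 6^8 ≡ 10 — none is 1, so 6 is a primitive root.
So 6 is the smallest generator of (Z/41Z)^×.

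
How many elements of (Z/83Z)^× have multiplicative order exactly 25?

φ(83) = 83 − 1 = 82 = 2 · 41.
(Z/83Z)^× is cyclic (|G| = 82); a cyclic group of order m has exactly φ(d) elements of each order d | m, and none otherwise.
Here 82 is not a multiple of 25, so there are no elements of order 25.

0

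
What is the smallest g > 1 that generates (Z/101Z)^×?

2

φ(101) = 101 − 1 = 100 = 2^2 · 5^2.
g is a primitive root iff g^(100/q) ≢ 1 (mod 101) for each prime q ∈ {2, 5}.
g = 2: 2^50 ≡ 100; 2^20 ≡ 95 — none is 1, so 2 is a primitive root.
So 2 is the smallest generator of (Z/101Z)^×.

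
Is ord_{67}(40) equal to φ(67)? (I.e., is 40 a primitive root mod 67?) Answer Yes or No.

No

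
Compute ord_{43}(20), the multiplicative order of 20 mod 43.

42

By Lagrange's theorem, ord_43(20) divides φ(43) = 43 − 1 = 42 = 2 · 3 · 7.
Divisors of 42: 1, 2, 3, 6, 7, 14, 21, 42.
Check 20^d mod 43 for each divisor in increasing order:
20^1 ≡ 20
20^2 ≡ 13
20^3 ≡ 2
20^6 ≡ 4
20^7 ≡ 37
20^14 ≡ 36
20^21 ≡ 42
20^42 ≡ 1
Hence ord(20) = 42.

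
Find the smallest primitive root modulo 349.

2

φ(349) = 349 − 1 = 348 = 2^2 · 3 · 29.
Test candidates g = 2, 3, … against the prime factors q ∈ {2, 3, 29} of φ(349): g is a generator iff g^(348/q) ≢ 1 for every such q.
g = 2: 2^174 ≡ 348; 2^116 ≡ 226; 2^12 ≡ 257 — none is 1, so 2 is a primitive root.
Hence the least primitive root of 349 is 2.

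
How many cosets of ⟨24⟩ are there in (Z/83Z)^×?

1

By Lagrange's theorem, ord_83(24) divides φ(83) = 83 − 1 = 82 = 2 · 41.
Divisors of 82: 1, 2, 41, 82.
Evaluate successive powers at the divisors of 82:
24^1 ≡ 24 (mod 83)
24^2 ≡ 78 (mod 83)
24^41 ≡ 82 (mod 83)
24^82 ≡ 1 (mod 83) ✓
So ord_83(24) = 82, hence |⟨24⟩| = 82.
[(Z/83Z)^× : ⟨24⟩] = 82/82 = 1.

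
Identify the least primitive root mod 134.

φ(134) = φ(2)·φ(67) = 1·66 = 66 = 2 · 3 · 11.
g is a primitive root iff g^(66/q) ≢ 1 (mod 134) for each prime q ∈ {2, 3, 11}.
g = 2: gcd(2, 134) = 2 > 1, not a unit — skip.
g = 3: 3^33 ≡ 133; 3^22 ≡ 1 — hits 1, so not a primitive root.
g = 4: gcd(4, 134) = 2 > 1, not a unit — skip.
g = 5: 5^33 ≡ 133; 5^22 ≡ 1 — hits 1, so not a primitive root.
g = 6: gcd(6, 134) = 2 > 1, not a unit — skip.
g = 7: 7^33 ≡ 133; 7^22 ≡ 29; 7^6 ≡ 131 — none is 1, so 7 is a primitive root.
The smallest primitive root modulo 134 is 7.

7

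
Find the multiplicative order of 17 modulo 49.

42

By Lagrange's theorem, ord_49(17) divides φ(49) = φ(7^2) = 7·(7−1) = 42 = 2 · 3 · 7.
Divisors of 42: 1, 2, 3, 6, 7, 14, 21, 42.
Check 17^d mod 49 for each divisor in increasing order:
17^1 ≡ 17 (mod 49)
17^2 ≡ 44 (mod 49)
17^3 ≡ 13 (mod 49)
17^6 ≡ 22 (mod 49)
17^7 ≡ 31 (mod 49)
17^14 ≡ 30 (mod 49)
17^21 ≡ 48 (mod 49)
17^42 ≡ 1 (mod 49) ✓
The smallest such exponent is 42, so the order of 17 is 42.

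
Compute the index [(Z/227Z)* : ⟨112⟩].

ord(112) | φ(227) = 227 − 1 = 226 = 2 · 113.
Divisors of 226: 1, 2, 113, 226.
Test each divisor d:
112^1 ≡ 112 (mod 227)
112^2 ≡ 59 (mod 227)
112^113 ≡ 1 (mod 227) ✓
Thus |⟨112⟩| = ord(112) = 113.
The index is φ(227) / ord(112) = 226 / 113 = 2.

2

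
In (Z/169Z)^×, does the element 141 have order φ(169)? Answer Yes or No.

Yes

φ(169) = φ(13^2) = 13·(13−1) = 156 = 2^2 · 3 · 13.
It suffices to check that the order of 141 is not a proper divisor of 156: compute 141^(156/q) for q ∈ {2, 3, 13}.
141^78 ≡ 168 (mod 169)  [q = 2: ≢ 1 ✓]
141^52 ≡ 146 (mod 169)  [q = 3: ≢ 1 ✓]
141^12 ≡ 27 (mod 169)  [q = 13: ≢ 1 ✓]
Every test exponent gives a nontrivial residue, hence 141 generates the full group.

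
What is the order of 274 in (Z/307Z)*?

Since 274 ∈ (Z/307Z)^×, its order divides φ(307) = 307 − 1 = 306 = 2 · 3^2 · 17.
Divisors of 306: 1, 2, 3, 6, 9, 17, 18, 34, 51, 102, 153, 306.
Compute 274^d (mod 307) for the divisors d until we hit 1:
274^1 ≡ 274
274^2 ≡ 168
274^3 ≡ 289
274^6 ≡ 17
274^9 ≡ 1
So ord_307(274) = 9.

9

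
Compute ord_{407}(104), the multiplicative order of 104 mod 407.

90

By Lagrange's theorem, ord_407(104) divides φ(407) = φ(11·37) = (11−1)·(37−1) = 10·36 = 360 = 2^3 · 3^2 · 5.
Divisors of 360: 1, 2, 3, 4, 5, 6, 8, 9, 10, 12, 15, 18, 20, 24, 30, 36, 40, 45, 60, 72, 90, 120, 180, 360.
Check 104^d mod 407 for each divisor in increasing order:
104^1 ≡ 104 (mod 407)
104^2 ≡ 234 (mod 407)
104^3 ≡ 323 (mod 407)
104^4 ≡ 218 (mod 407)
104^5 ≡ 287 (mod 407)
104^6 ≡ 137 (mod 407)
104^8 ≡ 312 (mod 407)
104^9 ≡ 295 (mod 407)
104^10 ≡ 155 (mod 407)
104^12 ≡ 47 (mod 407)
104^15 ≡ 122 (mod 407)
104^18 ≡ 334 (mod 407)
104^20 ≡ 12 (mod 407)
104^24 ≡ 174 (mod 407)
104^30 ≡ 232 (mod 407)
104^36 ≡ 38 (mod 407)
104^40 ≡ 144 (mod 407)
104^45 ≡ 221 (mod 407)
104^60 ≡ 100 (mod 407)
104^72 ≡ 223 (mod 407)
104^90 ≡ 1 (mod 407) ✓
Hence ord(104) = 90.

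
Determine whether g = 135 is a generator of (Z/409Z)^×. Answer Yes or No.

φ(409) = 409 − 1 = 408 = 2^3 · 3 · 17.
An element g generates (Z/409Z)^× iff g^(408/q) ≢ 1 (mod 409) for each prime q ∈ {2, 3, 17}.
135^204 ≡ 1 (mod 409)  [q = 2: ≡ 1 ✗]
135^136 ≡ 1 (mod 409)  [q = 3: ≡ 1 ✗]
135^24 ≡ 341 (mod 409)  [q = 17: ≢ 1 ✓]
The check at q = 2 fails, so 135 generates a proper subgroup.

No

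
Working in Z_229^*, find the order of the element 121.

19

Since 121 ∈ (Z/229Z)^×, its order divides φ(229) = 229 − 1 = 228 = 2^2 · 3 · 19.
Divisors of 228: 1, 2, 3, 4, 6, 12, 19, 38, 57, 76, 114, 228.
Test each divisor d:
121^1 ≡ 121
121^2 ≡ 214
121^3 ≡ 17
121^4 ≡ 225
121^6 ≡ 60
121^12 ≡ 165
121^19 ≡ 1
Hence ord(121) = 19.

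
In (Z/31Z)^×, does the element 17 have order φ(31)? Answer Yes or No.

Yes

φ(31) = 31 − 1 = 30 = 2 · 3 · 5.
Test 17^(30/q) mod 31 for each prime factor q of 30:
17^15 ≡ 30 (mod 31)  [q = 2: ≢ 1 ✓]
17^10 ≡ 25 (mod 31)  [q = 3: ≢ 1 ✓]
17^6 ≡ 8 (mod 31)  [q = 5: ≢ 1 ✓]
None equal 1, so ord_31(17) = 30: 17 is a primitive root.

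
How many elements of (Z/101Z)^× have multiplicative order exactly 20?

φ(101) = 101 − 1 = 100 = 2^2 · 5^2.
Since (Z/101Z)^× is cyclic of order 100, the number of elements of order d is φ(d) when d | 100 and 0 otherwise.
20 = 2^2 · 5 divides 100, and φ(20) = 8.

8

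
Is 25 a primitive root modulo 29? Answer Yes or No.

No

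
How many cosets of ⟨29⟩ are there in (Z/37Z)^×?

3

ord(29) | φ(37) = 37 − 1 = 36 = 2^2 · 3^2.
Divisors of 36: 1, 2, 3, 4, 6, 9, 12, 18, 36.
Check 29^d mod 37 for each divisor in increasing order:
29^1 ≡ 29 (mod 37)
29^2 ≡ 27 (mod 37)
29^3 ≡ 6 (mod 37)
29^4 ≡ 26 (mod 37)
29^6 ≡ 36 (mod 37)
29^9 ≡ 31 (mod 37)
29^12 ≡ 1 (mod 37) ✓
Thus |⟨29⟩| = ord(29) = 12.
Index = |(Z/37Z)^×| / |⟨29⟩| = 36 / 12 = 3.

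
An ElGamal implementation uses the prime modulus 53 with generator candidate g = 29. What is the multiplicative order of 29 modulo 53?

26

By Lagrange's theorem, ord_53(29) divides φ(53) = 53 − 1 = 52 = 2^2 · 13.
Divisors of 52: 1, 2, 4, 13, 26, 52.
Check 29^d mod 53 for each divisor in increasing order:
29^1 ≡ 29
29^2 ≡ 46
29^4 ≡ 49
29^13 ≡ 52
29^26 ≡ 1
Therefore the multiplicative order of 29 modulo 53 is 26.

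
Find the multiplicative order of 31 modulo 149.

Since 31 ∈ (Z/149Z)^×, its order divides φ(149) = 149 − 1 = 148 = 2^2 · 37.
Divisors of 148: 1, 2, 4, 37, 74, 148.
Compute 31^d (mod 149) for the divisors d until we hit 1:
31^1 ≡ 31
31^2 ≡ 67
31^4 ≡ 19
31^37 ≡ 1
So ord_149(31) = 37.

37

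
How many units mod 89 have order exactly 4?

φ(89) = 89 − 1 = 88 = 2^3 · 11.
In a cyclic group of order 88, there are φ(d) elements of order d for each divisor d of 88, and zero for non-divisors.
4 = 2^2 divides 88, and φ(4) = 2.

2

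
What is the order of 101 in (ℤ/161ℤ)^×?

66

The order of 101 must divide φ(161) = φ(7·23) = (7−1)·(23−1) = 6·22 = 132 = 2^2 · 3 · 11.
Divisors of 132: 1, 2, 3, 4, 6, 11, 12, 22, 33, 44, 66, 132.
Evaluate successive powers at the divisors of 132:
101^1 ≡ 101 (mod 161)
101^2 ≡ 58 (mod 161)
101^3 ≡ 62 (mod 161)
101^4 ≡ 144 (mod 161)
101^6 ≡ 141 (mod 161)
101^11 ≡ 47 (mod 161)
101^12 ≡ 78 (mod 161)
101^22 ≡ 116 (mod 161)
101^33 ≡ 139 (mod 161)
101^44 ≡ 93 (mod 161)
101^66 ≡ 1 (mod 161) ✓
Hence ord(101) = 66.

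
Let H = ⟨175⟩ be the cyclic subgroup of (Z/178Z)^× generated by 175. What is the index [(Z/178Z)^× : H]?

Since 175 ∈ (Z/178Z)^×, its order divides φ(178) = φ(2)·φ(89) = 1·88 = 88 = 2^3 · 11.
Divisors of 88: 1, 2, 4, 8, 11, 22, 44, 88.
Check 175^d mod 178 for each divisor in increasing order:
175^1 ≡ 175 (mod 178)
175^2 ≡ 9 (mod 178)
175^4 ≡ 81 (mod 178)
175^8 ≡ 153 (mod 178)
175^11 ≡ 141 (mod 178)
175^22 ≡ 123 (mod 178)
175^44 ≡ 177 (mod 178)
175^88 ≡ 1 (mod 178) ✓
So ord_178(175) = 88, hence |⟨175⟩| = 88.
[(Z/178Z)^× : ⟨175⟩] = 88/88 = 1.

1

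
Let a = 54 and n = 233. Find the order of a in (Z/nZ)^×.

ord(54) | φ(233) = 233 − 1 = 232 = 2^3 · 29.
Divisors of 232: 1, 2, 4, 8, 29, 58, 116, 232.
Compute 54^d (mod 233) for the divisors d until we hit 1:
54^1 ≡ 54 (mod 233)
54^2 ≡ 120 (mod 233)
54^4 ≡ 187 (mod 233)
54^8 ≡ 19 (mod 233)
54^29 ≡ 136 (mod 233)
54^58 ≡ 89 (mod 233)
54^116 ≡ 232 (mod 233)
54^232 ≡ 1 (mod 233) ✓
Hence ord(54) = 232.

232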